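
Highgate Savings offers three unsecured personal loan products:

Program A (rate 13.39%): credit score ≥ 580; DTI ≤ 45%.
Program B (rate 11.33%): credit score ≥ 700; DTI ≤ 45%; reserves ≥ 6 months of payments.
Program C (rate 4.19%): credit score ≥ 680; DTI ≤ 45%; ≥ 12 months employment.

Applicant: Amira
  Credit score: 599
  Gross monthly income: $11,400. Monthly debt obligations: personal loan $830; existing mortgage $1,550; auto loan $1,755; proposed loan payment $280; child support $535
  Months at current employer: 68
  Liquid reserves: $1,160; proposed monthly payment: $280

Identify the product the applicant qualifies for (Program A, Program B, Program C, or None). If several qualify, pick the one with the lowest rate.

Total debts = (830 + 1,550 + 1,755 + 280 + 535) = 4,950; DTI = 4,950/11,400 = 43.4%.
Reserves = 1,160/280 = 4.1 months.
Program A: score 599 ≥ 580; DTI 43.4% ≤ 45% → qualifies.
Program B: score 599 < 700; DTI 43.4% ≤ 45%; reserves 4.1 < 6 mo → does not qualify.
Program C: score 599 < 680; DTI 43.4% ≤ 45%; employment 68 ≥ 12 mo → does not qualify.

Program A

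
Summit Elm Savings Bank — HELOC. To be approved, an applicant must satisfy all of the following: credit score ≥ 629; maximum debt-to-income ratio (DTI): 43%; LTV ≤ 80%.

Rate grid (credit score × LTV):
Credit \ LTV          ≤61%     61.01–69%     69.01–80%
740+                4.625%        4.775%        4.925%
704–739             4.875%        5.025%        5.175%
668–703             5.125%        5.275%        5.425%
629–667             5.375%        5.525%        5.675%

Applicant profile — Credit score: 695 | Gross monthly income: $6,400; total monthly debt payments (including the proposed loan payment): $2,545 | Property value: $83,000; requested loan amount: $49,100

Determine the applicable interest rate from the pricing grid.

5.125%

Credit score 695 ≥ 629; DTI = 2,545/6,400 = 39.8% ≤ 43%
LTV: 49,100 ÷ 83,000 = 59.2%, within 80% cap
Row: 695 falls in 668–703. Column: 59.2% falls in ≤61%. Rate = 5.125%.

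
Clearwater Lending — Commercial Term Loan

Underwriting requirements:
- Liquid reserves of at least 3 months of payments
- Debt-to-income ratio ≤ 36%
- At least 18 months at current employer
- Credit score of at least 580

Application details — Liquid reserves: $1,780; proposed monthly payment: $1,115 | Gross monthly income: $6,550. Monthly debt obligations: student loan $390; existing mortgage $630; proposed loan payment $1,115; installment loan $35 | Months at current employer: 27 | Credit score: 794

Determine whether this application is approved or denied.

Denied

Reserves: 1,780 ÷ 1,115 = 1.6 months (below 3-month minimum)
Total monthly debts = (390 + 630 + 1,115 + 35) = 2,170. DTI = 2,170/6,550 = 33.1% ≤ 36%
Employment 27 ≥ 18 months
Credit score 794 ≥ 580 (meets)
Fails on reserves.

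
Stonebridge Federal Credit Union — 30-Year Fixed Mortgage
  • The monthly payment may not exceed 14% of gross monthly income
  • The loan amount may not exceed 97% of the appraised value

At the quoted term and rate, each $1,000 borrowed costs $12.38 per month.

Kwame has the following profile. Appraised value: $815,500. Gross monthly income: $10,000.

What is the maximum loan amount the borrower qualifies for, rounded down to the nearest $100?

$113,000

Payment cap: 14% × $10,000 = $1,400/month.
At $12.38 per $1,000, that supports 1,400/12.38 × 1,000 ≈ $113,085 → $113,000.
LTV cap: 97% × $815,500 = $791,035 → $791,000.
Binding constraint: payment-to-income.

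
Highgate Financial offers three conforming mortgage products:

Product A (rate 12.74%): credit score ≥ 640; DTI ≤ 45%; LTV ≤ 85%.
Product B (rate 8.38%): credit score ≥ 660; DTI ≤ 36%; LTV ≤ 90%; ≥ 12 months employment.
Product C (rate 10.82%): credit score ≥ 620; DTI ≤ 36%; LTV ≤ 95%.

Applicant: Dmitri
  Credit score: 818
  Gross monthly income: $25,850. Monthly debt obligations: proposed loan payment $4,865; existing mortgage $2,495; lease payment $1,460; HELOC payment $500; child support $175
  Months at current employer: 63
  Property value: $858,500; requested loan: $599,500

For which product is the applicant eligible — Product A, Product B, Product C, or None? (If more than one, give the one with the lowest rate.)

Product A

Total debts = (4,865 + 2,495 + 1,460 + 500 + 175) = 9,495; DTI = 9,495/25,850 = 36.7%.
LTV = 599,500/858,500 = 69.8%.
Product A: score 818 ≥ 640; DTI 36.7% ≤ 45%; LTV 69.8% ≤ 85% → qualifies.
Product B: score 818 ≥ 660; DTI 36.7% > 36%; LTV 69.8% ≤ 90%; employment 63 ≥ 12 mo → does not qualify.
Product C: score 818 ≥ 620; DTI 36.7% > 36%; LTV 69.8% ≤ 95% → does not qualify.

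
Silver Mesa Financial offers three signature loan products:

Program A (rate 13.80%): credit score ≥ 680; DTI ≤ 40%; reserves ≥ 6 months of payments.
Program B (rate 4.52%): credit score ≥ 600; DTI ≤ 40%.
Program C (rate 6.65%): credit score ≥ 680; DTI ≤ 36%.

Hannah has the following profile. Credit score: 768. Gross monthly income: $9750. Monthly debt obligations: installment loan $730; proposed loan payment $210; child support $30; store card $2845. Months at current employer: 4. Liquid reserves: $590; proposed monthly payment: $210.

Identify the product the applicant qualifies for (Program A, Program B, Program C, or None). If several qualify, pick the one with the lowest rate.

Program B

Total debts = (730 + 210 + 30 + 2,845) = 3,815; DTI = 3,815/9,750 = 39.1%.
Reserves = 590/210 = 2.8 months.
Program A: score 768 ≥ 680; DTI 39.1% ≤ 40%; reserves 2.8 < 6 mo → does not qualify.
Program B: score 768 ≥ 600; DTI 39.1% ≤ 40% → qualifies.
Program C: score 768 ≥ 680; DTI 39.1% > 36% → does not qualify.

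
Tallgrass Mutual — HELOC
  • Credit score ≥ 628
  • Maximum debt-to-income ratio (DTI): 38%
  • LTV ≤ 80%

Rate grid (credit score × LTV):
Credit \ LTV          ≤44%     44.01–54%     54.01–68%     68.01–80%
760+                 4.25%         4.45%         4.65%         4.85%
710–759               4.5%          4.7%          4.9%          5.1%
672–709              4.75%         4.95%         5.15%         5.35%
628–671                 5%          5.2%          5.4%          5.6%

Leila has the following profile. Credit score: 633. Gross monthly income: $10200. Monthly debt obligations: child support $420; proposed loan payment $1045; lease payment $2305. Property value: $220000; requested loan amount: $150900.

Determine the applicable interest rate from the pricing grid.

Credit score 633 ≥ 628; Total monthly debts = (420 + 1,045 + 2,305) = 3,770. DTI = 3,770/10,200 = 37% ≤ 38%
LTV: 150,900 ÷ 220,000 = 68.6%, within 80% cap
Row: 633 falls in 628–671. Column: 68.6% falls in 68.01–80%. Rate = 5.6%.

5.6%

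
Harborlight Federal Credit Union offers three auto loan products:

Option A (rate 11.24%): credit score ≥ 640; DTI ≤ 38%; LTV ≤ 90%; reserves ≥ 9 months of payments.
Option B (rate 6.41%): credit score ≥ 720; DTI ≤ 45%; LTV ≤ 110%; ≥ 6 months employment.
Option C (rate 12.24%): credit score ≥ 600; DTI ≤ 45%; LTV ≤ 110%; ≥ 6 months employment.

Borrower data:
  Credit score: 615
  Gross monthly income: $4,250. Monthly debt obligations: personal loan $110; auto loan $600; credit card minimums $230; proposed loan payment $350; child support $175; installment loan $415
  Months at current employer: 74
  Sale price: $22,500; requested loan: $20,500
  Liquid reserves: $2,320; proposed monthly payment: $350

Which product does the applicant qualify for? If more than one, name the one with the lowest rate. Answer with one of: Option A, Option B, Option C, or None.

Option C

Total debts = (110 + 600 + 230 + 350 + 175 + 415) = 1,880; DTI = 1,880/4,250 = 44.2%.
LTV = 20,500/22,500 = 91.1%.
Reserves = 2,320/350 = 6.6 months.
Option A: score 615 < 640; DTI 44.2% > 38%; LTV 91.1% > 90%; reserves 6.6 < 9 mo → does not qualify.
Option B: score 615 < 720; DTI 44.2% ≤ 45%; LTV 91.1% ≤ 110%; employment 74 ≥ 6 mo → does not qualify.
Option C: score 615 ≥ 600; DTI 44.2% ≤ 45%; LTV 91.1% ≤ 110%; employment 74 ≥ 6 mo → qualifies.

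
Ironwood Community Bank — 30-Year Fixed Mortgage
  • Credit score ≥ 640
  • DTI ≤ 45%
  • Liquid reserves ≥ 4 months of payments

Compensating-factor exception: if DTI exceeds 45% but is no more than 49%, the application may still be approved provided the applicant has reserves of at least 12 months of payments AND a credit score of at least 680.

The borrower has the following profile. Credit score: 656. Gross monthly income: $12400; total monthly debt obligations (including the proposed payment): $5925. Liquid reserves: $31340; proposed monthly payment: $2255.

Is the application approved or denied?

Denied

Credit score 656 ≥ 640 (meets base)
DTI = 5,925/12,400 = 47.8% > 45% — standard DTI limit exceeded.
Liquid reserves cover 31,340/2,255 = 13.9 months — ≥ 4 required
DTI 47.8% is within the 45%–49% exception band; checking compensating factors.
Override check — reserves: 13.9 mo (ok); score: 656 (below 680).
Override conditions not both satisfied; exception does not apply.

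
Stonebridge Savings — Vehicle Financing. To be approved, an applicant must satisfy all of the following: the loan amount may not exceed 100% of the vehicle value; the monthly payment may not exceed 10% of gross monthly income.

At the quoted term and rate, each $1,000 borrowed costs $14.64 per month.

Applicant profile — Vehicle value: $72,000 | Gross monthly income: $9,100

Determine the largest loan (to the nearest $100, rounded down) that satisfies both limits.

Payment cap: 10% × $9,100 = $910/month.
At $14.64 per $1,000, that supports 910/14.64 × 1,000 ≈ $62,158 → $62,100.
LTV cap: 100% × $72,000 = $72,000 → $72,000.
Binding constraint: payment-to-income.

$62,100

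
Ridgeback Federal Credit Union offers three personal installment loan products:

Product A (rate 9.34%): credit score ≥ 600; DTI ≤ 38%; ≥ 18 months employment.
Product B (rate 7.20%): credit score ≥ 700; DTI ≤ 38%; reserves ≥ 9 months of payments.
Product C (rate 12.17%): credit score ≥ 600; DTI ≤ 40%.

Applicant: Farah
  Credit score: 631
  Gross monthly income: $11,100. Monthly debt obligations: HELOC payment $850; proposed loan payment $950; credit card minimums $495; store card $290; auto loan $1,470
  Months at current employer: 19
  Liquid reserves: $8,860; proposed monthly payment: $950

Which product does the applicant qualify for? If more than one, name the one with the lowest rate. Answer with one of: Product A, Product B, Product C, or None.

Total debts = (850 + 950 + 495 + 290 + 1,470) = 4,055; DTI = 4,055/11,100 = 36.5%.
Reserves = 8,860/950 = 9.3 months.
Product A: score 631 ≥ 600; DTI 36.5% ≤ 38%; employment 19 ≥ 18 mo → qualifies.
Product B: score 631 < 700; DTI 36.5% ≤ 38%; reserves 9.3 ≥ 9 mo → does not qualify.
Product C: score 631 ≥ 600; DTI 36.5% ≤ 40% → qualifies.
Qualifying: Product A, Product C. Lowest rate is 9.34% → Product A.

Product A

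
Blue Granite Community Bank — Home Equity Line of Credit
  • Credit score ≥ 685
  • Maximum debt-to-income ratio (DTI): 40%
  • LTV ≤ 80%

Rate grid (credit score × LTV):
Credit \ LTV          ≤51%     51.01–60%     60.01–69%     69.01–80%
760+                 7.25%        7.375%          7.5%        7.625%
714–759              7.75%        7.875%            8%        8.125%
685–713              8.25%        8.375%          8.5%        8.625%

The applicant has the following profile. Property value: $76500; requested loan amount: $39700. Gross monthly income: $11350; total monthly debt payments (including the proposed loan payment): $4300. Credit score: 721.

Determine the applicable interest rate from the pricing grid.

7.875%

Credit score 721 ≥ 685; Debt-to-income = 4,300/11,350 = 37.9% — meets 40% limit
Loan-to-value = 39,700/76,500 = 51.9% — pass (80% max)
Score 721 is in the 714–759 band; LTV 51.9% is in the 51.01–60% band → 7.875%.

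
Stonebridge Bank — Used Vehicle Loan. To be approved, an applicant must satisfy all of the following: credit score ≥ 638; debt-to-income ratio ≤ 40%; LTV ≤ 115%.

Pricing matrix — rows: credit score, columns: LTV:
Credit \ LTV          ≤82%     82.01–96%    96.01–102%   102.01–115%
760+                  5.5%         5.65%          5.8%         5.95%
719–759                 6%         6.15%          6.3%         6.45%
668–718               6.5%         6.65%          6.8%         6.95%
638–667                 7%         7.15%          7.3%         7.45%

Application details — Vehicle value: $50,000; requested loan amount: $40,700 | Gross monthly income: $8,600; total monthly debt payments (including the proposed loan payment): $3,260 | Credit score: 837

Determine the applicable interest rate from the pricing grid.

5.5%

Credit score 837 ≥ 638; DTI: 3,260 ÷ 8,600 = 37.9%, within the 40% cap
Loan-to-value = 40,700/50,000 = 81.4% — pass (115% max)
Row: 837 falls in 760+. Column: 81.4% falls in ≤82%. Rate = 5.5%.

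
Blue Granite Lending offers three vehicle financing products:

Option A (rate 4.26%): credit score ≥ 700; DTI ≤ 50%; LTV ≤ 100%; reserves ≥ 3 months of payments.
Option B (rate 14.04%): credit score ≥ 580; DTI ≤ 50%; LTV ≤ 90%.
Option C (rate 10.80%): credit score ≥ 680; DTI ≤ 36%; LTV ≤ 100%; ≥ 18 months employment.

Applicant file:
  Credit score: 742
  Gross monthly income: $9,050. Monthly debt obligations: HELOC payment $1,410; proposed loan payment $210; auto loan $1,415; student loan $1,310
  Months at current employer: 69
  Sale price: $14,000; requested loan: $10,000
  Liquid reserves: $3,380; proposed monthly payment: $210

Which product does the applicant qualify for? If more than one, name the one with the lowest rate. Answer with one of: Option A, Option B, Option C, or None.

Option A

Total debts = (1,410 + 210 + 1,415 + 1,310) = 4,345; DTI = 4,345/9,050 = 48%.
LTV = 10,000/14,000 = 71.4%.
Reserves = 3,380/210 = 16.1 months.
Option A: score 742 ≥ 700; DTI 48% ≤ 50%; LTV 71.4% ≤ 100%; reserves 16.1 ≥ 3 mo → qualifies.
Option B: score 742 ≥ 580; DTI 48% ≤ 50%; LTV 71.4% ≤ 90% → qualifies.
Option C: score 742 ≥ 680; DTI 48% > 36%; LTV 71.4% ≤ 100%; employment 69 ≥ 18 mo → does not qualify.
Qualifying: Option A, Option B. Lowest rate is 4.26% → Option A.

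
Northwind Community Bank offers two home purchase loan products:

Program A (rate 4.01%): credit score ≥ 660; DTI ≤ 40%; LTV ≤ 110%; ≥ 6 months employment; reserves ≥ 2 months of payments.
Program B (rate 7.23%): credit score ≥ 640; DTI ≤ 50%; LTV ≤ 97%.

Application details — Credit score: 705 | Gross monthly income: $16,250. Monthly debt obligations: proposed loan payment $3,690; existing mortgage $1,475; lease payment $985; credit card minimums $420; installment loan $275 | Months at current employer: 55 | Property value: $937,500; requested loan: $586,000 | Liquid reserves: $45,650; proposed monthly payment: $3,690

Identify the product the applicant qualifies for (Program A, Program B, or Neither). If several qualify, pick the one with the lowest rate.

Total debts = (3,690 + 1,475 + 985 + 420 + 275) = 6,845; DTI = 6,845/16,250 = 42.1%.
LTV = 586,000/937,500 = 62.5%.
Reserves = 45,650/3,690 = 12.4 months.
Program A: score 705 ≥ 660; DTI 42.1% > 40%; LTV 62.5% ≤ 110%; employment 55 ≥ 6 mo; reserves 12.4 ≥ 2 mo → does not qualify.
Program B: score 705 ≥ 640; DTI 42.1% ≤ 50%; LTV 62.5% ≤ 97% → qualifies.

Program B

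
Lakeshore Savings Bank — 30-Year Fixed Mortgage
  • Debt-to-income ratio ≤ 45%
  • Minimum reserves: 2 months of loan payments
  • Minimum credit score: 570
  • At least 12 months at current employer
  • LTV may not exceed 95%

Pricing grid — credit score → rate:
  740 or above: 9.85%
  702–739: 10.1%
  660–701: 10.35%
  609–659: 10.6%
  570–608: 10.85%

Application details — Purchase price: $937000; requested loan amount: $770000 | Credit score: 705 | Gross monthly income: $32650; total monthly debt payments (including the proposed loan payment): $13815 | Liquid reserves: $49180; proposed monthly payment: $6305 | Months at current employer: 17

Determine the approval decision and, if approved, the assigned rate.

Approved at 10.1%

Credit score 705 ≥ 570 (meets minimum)
Employment 17 ≥ 12 months
Debt-to-income = 13,815/32,650 = 42.3% — meets 45% limit
Liquid reserves cover 49,180/6,305 = 7.8 months — ≥ 2 required
LTV = 770,000/937,000 = 82.2% ≤ 95%
All requirements met. Score 705 falls in the 702–739 tier → 10.1%.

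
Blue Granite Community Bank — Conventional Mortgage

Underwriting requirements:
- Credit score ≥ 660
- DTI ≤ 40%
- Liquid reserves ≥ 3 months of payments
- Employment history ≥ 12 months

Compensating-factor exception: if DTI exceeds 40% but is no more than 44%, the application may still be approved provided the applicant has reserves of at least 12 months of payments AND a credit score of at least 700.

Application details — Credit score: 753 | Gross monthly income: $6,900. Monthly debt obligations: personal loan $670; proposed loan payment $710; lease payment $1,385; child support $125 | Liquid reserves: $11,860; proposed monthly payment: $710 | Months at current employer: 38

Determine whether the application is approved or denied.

Credit score 753 ≥ 660 (meets base)
Total debts = (670 + 710 + 1,385 + 125) = 2,890. DTI: 2,890 ÷ 6,900 = 41.9%, over the 40% base limit.
Liquid reserves cover 11,860/710 = 16.7 months — ≥ 3 required
Employment 38 ≥ 12 months
DTI 41.9% is within the 40%–44% exception band; checking compensating factors.
Reserves 16.7 ≥ 12 months; credit score 753 ≥ 700.
Both compensating conditions met → exception applies.

Approved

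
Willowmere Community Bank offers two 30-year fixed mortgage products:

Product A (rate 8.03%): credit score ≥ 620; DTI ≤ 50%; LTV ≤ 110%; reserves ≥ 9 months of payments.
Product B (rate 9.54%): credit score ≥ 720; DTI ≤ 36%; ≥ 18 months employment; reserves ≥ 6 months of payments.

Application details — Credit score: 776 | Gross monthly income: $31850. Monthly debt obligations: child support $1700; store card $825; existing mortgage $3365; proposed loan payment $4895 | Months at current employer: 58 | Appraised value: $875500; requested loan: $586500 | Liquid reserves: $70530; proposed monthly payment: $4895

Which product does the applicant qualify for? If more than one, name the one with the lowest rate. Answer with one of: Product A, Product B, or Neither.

Product A

Total debts = (1,700 + 825 + 3,365 + 4,895) = 10,785; DTI = 10,785/31,850 = 33.9%.
LTV = 586,500/875,500 = 67%.
Reserves = 70,530/4,895 = 14.4 months.
Product A: score 776 ≥ 620; DTI 33.9% ≤ 50%; LTV 67% ≤ 110%; reserves 14.4 ≥ 9 mo → qualifies.
Product B: score 776 ≥ 720; DTI 33.9% ≤ 36%; employment 58 ≥ 18 mo; reserves 14.4 ≥ 6 mo → qualifies.
Qualifying: Product A, Product B. Lowest rate is 8.03% → Product A.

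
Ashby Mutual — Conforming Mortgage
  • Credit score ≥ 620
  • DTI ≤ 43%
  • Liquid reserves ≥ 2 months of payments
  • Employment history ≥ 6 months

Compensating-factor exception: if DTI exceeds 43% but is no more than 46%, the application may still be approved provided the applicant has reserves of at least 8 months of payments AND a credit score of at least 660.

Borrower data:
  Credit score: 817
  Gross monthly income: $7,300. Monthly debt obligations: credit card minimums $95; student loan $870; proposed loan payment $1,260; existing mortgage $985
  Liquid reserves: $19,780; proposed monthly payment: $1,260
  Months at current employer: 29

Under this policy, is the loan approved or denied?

Approved

Credit score 817 ≥ 620 (meets base)
Total debts = (95 + 870 + 1,260 + 985) = 3,210. DTI = 3,210/7,300 = 44% > 43% — standard DTI limit exceeded.
Liquid reserves cover 19,780/1,260 = 15.7 months — ≥ 2 required
Employment 29 ≥ 6 months
44% falls in the override range (43%–46%), so the compensating-factor test applies.
Reserves 15.7 ≥ 8 months; credit score 817 ≥ 660.
Both compensating conditions met → exception applies.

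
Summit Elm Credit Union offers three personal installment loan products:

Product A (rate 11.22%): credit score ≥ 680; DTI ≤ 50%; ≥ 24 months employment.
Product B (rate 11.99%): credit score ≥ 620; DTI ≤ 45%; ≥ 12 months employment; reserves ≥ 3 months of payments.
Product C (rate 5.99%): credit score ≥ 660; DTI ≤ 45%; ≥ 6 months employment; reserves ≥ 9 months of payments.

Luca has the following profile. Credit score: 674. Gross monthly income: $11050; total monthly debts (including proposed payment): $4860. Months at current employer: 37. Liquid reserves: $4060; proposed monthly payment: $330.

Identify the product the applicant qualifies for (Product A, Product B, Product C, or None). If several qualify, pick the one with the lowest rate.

DTI = 4,860/11,050 = 44%.
Reserves = 4,060/330 = 12.3 months.
Product A: score 674 < 680; DTI 44% ≤ 50%; employment 37 ≥ 24 mo → does not qualify.
Product B: score 674 ≥ 620; DTI 44% ≤ 45%; employment 37 ≥ 12 mo; reserves 12.3 ≥ 3 mo → qualifies.
Product C: score 674 ≥ 660; DTI 44% ≤ 45%; employment 37 ≥ 6 mo; reserves 12.3 ≥ 9 mo → qualifies.
Qualifying: Product B, Product C. Lowest rate is 5.99% → Product C.

Product C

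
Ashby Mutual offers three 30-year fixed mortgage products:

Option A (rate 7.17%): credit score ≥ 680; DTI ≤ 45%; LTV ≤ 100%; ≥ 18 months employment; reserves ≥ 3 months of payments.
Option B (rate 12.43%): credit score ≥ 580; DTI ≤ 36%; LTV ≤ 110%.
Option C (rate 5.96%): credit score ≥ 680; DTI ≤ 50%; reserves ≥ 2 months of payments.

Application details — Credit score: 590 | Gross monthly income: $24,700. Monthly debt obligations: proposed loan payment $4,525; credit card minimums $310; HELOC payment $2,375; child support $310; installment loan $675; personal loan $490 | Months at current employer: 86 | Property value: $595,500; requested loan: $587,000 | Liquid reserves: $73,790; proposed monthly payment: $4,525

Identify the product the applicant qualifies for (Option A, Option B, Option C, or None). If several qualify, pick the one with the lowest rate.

Option B

Total debts = (4,525 + 310 + 2,375 + 310 + 675 + 490) = 8,685; DTI = 8,685/24,700 = 35.2%.
LTV = 587,000/595,500 = 98.6%.
Reserves = 73,790/4,525 = 16.3 months.
Option A: score 590 < 680; DTI 35.2% ≤ 45%; LTV 98.6% ≤ 100%; employment 86 ≥ 18 mo; reserves 16.3 ≥ 3 mo → does not qualify.
Option B: score 590 ≥ 580; DTI 35.2% ≤ 36%; LTV 98.6% ≤ 110% → qualifies.
Option C: score 590 < 680; DTI 35.2% ≤ 50%; reserves 16.3 ≥ 2 mo → does not qualify.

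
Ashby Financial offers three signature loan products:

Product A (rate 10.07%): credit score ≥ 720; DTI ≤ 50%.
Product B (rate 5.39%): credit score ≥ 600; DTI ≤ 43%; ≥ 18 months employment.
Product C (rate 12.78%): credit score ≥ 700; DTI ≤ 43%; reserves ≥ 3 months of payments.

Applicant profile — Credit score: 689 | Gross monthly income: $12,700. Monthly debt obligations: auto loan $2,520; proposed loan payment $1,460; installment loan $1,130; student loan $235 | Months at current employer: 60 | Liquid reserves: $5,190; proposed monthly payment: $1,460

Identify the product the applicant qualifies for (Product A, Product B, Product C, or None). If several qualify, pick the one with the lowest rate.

Product B

Total debts = (2,520 + 1,460 + 1,130 + 235) = 5,345; DTI = 5,345/12,700 = 42.1%.
Reserves = 5,190/1,460 = 3.6 months.
Product A: score 689 < 720; DTI 42.1% ≤ 50% → does not qualify.
Product B: score 689 ≥ 600; DTI 42.1% ≤ 43%; employment 60 ≥ 18 mo → qualifies.
Product C: score 689 < 700; DTI 42.1% ≤ 43%; reserves 3.6 ≥ 3 mo → does not qualify.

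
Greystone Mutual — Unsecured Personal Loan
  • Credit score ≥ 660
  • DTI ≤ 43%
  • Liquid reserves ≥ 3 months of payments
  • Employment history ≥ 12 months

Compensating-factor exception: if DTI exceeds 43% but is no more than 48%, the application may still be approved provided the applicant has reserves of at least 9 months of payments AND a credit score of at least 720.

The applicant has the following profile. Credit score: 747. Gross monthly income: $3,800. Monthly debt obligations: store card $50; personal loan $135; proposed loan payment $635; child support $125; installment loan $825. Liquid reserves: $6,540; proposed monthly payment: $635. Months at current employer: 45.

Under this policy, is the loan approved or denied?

Approved

Credit score 747 ≥ 660 (meets base)
Total debts = (50 + 135 + 635 + 125 + 825) = 1,770. DTI = 1,770/3,800 = 46.6% > 43% — standard DTI limit exceeded.
Reserves = 6,540/635 = 10.3 months ≥ 3
Employment 45 ≥ 12 months
DTI 46.6% is within the 43%–48% exception band; checking compensating factors.
Reserves 10.3 ≥ 9 months; credit score 747 ≥ 720.
Both override conditions satisfied; DTI exception granted.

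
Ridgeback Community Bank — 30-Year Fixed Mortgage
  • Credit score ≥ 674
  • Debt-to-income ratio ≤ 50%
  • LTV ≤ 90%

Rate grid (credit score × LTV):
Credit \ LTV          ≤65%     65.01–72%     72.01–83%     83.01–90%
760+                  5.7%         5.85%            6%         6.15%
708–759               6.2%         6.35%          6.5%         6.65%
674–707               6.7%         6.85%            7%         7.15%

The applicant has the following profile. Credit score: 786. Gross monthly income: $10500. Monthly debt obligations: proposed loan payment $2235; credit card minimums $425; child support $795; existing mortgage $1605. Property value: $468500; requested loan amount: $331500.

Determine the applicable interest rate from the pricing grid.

Credit score 786 ≥ 674; Total monthly debts = (2,235 + 425 + 795 + 1,605) = 5,060. DTI: 5,060 ÷ 10,500 = 48.2%, within the 50% cap
Loan-to-value = 331,500/468,500 = 70.8% — pass (90% max)
Row: 786 falls in 760+. Column: 70.8% falls in 65.01–72%. Rate = 5.85%.

5.85%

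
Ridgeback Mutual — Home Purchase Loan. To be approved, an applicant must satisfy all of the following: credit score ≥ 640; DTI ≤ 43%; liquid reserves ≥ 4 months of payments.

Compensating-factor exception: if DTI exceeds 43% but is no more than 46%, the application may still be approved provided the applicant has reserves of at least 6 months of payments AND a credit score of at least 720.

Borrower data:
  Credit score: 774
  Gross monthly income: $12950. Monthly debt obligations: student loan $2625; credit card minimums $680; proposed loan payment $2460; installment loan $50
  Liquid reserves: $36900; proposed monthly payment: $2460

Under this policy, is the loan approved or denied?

Approved

Credit score 774 ≥ 640 (meets base)
Total debts = (2,625 + 680 + 2,460 + 50) = 5,815. DTI: 5,815 ÷ 12,950 = 44.9%, over the 43% base limit.
Reserves: 36,900 ÷ 2,460 = 15.0 months (meets 4-month minimum)
DTI 44.9% is within the 43%–46% exception band; checking compensating factors.
Override check — reserves: 15.0 mo (ok); score: 774 (ok).
Both compensating conditions met → exception applies.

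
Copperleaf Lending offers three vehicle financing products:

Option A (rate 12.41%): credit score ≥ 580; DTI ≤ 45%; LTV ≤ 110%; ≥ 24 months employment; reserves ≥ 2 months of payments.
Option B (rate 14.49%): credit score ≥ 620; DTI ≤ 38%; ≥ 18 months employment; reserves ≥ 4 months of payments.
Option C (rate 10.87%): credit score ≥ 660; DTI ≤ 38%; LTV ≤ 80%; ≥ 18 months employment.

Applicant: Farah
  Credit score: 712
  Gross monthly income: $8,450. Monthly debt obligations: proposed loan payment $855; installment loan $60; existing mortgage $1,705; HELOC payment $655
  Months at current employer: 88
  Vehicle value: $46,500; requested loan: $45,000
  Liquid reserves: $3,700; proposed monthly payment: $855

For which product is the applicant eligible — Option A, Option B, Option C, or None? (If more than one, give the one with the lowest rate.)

Total debts = (855 + 60 + 1,705 + 655) = 3,275; DTI = 3,275/8,450 = 38.8%.
LTV = 45,000/46,500 = 96.8%.
Reserves = 3,700/855 = 4.3 months.
Option A: score 712 ≥ 580; DTI 38.8% ≤ 45%; LTV 96.8% ≤ 110%; employment 88 ≥ 24 mo; reserves 4.3 ≥ 2 mo → qualifies.
Option B: score 712 ≥ 620; DTI 38.8% > 38%; employment 88 ≥ 18 mo; reserves 4.3 ≥ 4 mo → does not qualify.
Option C: score 712 ≥ 660; DTI 38.8% > 38%; LTV 96.8% > 80%; employment 88 ≥ 18 mo → does not qualify.

Option A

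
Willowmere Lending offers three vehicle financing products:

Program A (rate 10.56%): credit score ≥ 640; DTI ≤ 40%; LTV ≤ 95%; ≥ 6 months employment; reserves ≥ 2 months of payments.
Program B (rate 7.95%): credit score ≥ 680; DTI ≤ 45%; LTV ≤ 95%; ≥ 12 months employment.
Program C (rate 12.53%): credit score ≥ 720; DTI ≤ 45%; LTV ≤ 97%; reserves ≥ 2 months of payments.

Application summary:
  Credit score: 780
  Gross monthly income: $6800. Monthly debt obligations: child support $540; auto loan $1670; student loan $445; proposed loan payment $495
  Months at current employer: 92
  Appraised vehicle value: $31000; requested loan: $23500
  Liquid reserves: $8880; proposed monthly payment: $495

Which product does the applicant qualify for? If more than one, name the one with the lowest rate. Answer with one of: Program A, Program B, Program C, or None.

Total debts = (540 + 1,670 + 445 + 495) = 3,150; DTI = 3,150/6,800 = 46.3%.
LTV = 23,500/31,000 = 75.8%.
Reserves = 8,880/495 = 17.9 months.
Program A: score 780 ≥ 640; DTI 46.3% > 40%; LTV 75.8% ≤ 95%; employment 92 ≥ 6 mo; reserves 17.9 ≥ 2 mo → does not qualify.
Program B: score 780 ≥ 680; DTI 46.3% > 45%; LTV 75.8% ≤ 95%; employment 92 ≥ 12 mo → does not qualify.
Program C: score 780 ≥ 720; DTI 46.3% > 45%; LTV 75.8% ≤ 97%; reserves 17.9 ≥ 2 mo → does not qualify.

None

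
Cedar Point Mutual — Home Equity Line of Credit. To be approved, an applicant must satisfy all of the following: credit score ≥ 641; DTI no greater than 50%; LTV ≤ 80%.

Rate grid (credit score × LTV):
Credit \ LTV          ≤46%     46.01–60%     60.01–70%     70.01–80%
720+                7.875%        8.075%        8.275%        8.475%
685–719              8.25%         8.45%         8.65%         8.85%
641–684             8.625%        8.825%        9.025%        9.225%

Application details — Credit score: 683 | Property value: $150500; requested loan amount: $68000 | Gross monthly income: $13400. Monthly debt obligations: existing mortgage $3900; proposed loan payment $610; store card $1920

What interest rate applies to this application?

Credit score 683 ≥ 641; Total monthly debts = (3,900 + 610 + 1,920) = 6,430. Debt-to-income = 6,430/13,400 = 48% — meets 50% limit
Loan-to-value = 68,000/150,500 = 45.2% — pass (80% max)
Row: 683 falls in 641–684. Column: 45.2% falls in ≤46%. Rate = 8.625%.

8.625%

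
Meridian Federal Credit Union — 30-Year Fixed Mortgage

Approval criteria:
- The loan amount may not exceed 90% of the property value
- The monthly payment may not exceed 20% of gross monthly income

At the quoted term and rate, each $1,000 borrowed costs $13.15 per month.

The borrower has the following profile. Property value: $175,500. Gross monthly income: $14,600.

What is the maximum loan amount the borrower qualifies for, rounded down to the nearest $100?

$157,900

Payment cap: 20% × $14,600 = $2,920/month.
At $13.15 per $1,000, that supports 2,920/13.15 × 1,000 ≈ $222,053 → $222,000.
LTV cap: 90% × $175,500 = $157,950 → $157,900.
Binding constraint: loan-to-value.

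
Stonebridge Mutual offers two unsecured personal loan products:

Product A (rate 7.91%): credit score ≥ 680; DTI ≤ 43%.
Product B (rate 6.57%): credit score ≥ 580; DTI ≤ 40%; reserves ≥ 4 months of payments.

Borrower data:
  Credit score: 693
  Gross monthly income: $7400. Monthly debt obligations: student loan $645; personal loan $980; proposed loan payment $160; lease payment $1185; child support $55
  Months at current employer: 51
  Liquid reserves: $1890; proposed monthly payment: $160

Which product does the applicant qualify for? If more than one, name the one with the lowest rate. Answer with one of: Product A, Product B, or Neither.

Total debts = (645 + 980 + 160 + 1,185 + 55) = 3,025; DTI = 3,025/7,400 = 40.9%.
Reserves = 1,890/160 = 11.8 months.
Product A: score 693 ≥ 680; DTI 40.9% ≤ 43% → qualifies.
Product B: score 693 ≥ 580; DTI 40.9% > 40%; reserves 11.8 ≥ 4 mo → does not qualify.

Product A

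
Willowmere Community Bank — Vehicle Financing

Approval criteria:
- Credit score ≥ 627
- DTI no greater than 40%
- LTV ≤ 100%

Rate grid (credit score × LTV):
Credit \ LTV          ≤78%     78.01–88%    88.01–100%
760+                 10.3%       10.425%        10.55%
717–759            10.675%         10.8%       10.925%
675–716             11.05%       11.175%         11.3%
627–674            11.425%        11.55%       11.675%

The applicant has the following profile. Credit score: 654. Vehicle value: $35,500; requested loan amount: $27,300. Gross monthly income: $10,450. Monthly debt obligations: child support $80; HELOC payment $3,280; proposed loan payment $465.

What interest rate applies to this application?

11.425%

Credit score 654 ≥ 627; Total monthly debts = (80 + 3,280 + 465) = 3,825. DTI: 3,825 ÷ 10,450 = 36.6%, within the 40% cap
LTV: 27,300 ÷ 35,500 = 76.9%, within 100% cap
Score 654 is in the 627–674 band; LTV 76.9% is in the ≤78% band → 11.425%.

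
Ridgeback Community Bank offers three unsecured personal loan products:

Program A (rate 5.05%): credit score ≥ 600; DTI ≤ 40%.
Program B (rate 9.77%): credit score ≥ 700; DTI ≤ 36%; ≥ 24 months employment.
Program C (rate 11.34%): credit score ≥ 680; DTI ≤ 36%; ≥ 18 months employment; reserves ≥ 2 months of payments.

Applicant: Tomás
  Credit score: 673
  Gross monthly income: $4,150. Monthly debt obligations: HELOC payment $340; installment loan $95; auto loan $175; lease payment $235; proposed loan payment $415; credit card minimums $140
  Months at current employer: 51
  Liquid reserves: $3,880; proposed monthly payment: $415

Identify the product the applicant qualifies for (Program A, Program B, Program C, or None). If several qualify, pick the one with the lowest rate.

Total debts = (340 + 95 + 175 + 235 + 415 + 140) = 1,400; DTI = 1,400/4,150 = 33.7%.
Reserves = 3,880/415 = 9.3 months.
Program A: score 673 ≥ 600; DTI 33.7% ≤ 40% → qualifies.
Program B: score 673 < 700; DTI 33.7% ≤ 36%; employment 51 ≥ 24 mo → does not qualify.
Program C: score 673 < 680; DTI 33.7% ≤ 36%; employment 51 ≥ 18 mo; reserves 9.3 ≥ 2 mo → does not qualify.

Program A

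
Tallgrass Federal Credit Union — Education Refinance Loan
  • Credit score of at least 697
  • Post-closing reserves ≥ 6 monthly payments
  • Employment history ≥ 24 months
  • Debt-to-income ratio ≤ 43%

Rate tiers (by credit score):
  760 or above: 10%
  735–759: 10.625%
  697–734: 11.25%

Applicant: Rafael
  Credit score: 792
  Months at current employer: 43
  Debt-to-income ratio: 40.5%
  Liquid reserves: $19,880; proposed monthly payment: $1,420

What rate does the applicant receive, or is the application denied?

Approved at 10%

Credit score 792 ≥ 697 (meets minimum)
Liquid reserves cover 19,880/1,420 = 14.0 months — ≥ 6 required
Employment 43 ≥ 24 months
Debt-to-income 40.5% vs 43% cap — pass
All requirements met. Score 792 falls in the 760 or above tier → 10%.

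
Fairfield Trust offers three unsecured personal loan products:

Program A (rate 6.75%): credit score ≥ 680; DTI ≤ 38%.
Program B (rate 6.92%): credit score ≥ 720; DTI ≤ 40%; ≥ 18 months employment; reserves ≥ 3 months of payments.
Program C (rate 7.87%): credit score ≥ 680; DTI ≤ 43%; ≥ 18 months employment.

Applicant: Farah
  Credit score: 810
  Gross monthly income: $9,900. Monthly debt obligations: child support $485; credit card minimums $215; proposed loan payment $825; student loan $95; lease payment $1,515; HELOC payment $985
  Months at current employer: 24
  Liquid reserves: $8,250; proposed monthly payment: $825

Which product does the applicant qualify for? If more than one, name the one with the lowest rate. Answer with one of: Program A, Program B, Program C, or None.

Total debts = (485 + 215 + 825 + 95 + 1,515 + 985) = 4,120; DTI = 4,120/9,900 = 41.6%.
Reserves = 8,250/825 = 10.0 months.
Program A: score 810 ≥ 680; DTI 41.6% > 38% → does not qualify.
Program B: score 810 ≥ 720; DTI 41.6% > 40%; employment 24 ≥ 18 mo; reserves 10.0 ≥ 3 mo → does not qualify.
Program C: score 810 ≥ 680; DTI 41.6% ≤ 43%; employment 24 ≥ 18 mo → qualifies.

Program C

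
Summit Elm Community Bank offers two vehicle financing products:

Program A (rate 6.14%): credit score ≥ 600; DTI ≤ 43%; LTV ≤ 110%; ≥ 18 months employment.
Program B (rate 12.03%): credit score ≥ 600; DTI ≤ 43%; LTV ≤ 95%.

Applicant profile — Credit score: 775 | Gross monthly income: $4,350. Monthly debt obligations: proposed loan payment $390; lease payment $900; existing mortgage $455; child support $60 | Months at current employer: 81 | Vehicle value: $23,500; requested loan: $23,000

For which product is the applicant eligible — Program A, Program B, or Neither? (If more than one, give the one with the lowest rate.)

Program A

Total debts = (390 + 900 + 455 + 60) = 1,805; DTI = 1,805/4,350 = 41.5%.
LTV = 23,000/23,500 = 97.9%.
Program A: score 775 ≥ 600; DTI 41.5% ≤ 43%; LTV 97.9% ≤ 110%; employment 81 ≥ 18 mo → qualifies.
Program B: score 775 ≥ 600; DTI 41.5% ≤ 43%; LTV 97.9% > 95% → does not qualify.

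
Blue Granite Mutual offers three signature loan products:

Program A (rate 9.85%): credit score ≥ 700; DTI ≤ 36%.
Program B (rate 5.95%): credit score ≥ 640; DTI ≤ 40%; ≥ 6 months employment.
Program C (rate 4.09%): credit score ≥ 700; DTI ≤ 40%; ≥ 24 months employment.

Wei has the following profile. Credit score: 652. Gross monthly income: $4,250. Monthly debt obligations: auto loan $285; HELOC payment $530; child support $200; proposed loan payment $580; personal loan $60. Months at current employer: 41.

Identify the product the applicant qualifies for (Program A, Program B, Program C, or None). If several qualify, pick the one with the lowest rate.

Total debts = (285 + 530 + 200 + 580 + 60) = 1,655; DTI = 1,655/4,250 = 38.9%.
Program A: score 652 < 700; DTI 38.9% > 36% → does not qualify.
Program B: score 652 ≥ 640; DTI 38.9% ≤ 40%; employment 41 ≥ 6 mo → qualifies.
Program C: score 652 < 700; DTI 38.9% ≤ 40%; employment 41 ≥ 24 mo → does not qualify.

Program B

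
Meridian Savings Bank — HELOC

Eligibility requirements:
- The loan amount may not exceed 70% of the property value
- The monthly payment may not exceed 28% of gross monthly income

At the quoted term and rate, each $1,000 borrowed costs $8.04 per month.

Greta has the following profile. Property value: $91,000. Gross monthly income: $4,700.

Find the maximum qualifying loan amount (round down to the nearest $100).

$63,700

Payment cap: 28% × $4,700 = $1,316/month.
At $8.04 per $1,000, that supports 1,316/8.04 × 1,000 ≈ $163,681 → $163,600.
LTV cap: 70% × $91,000 = $63,700 → $63,700.
Binding constraint: loan-to-value.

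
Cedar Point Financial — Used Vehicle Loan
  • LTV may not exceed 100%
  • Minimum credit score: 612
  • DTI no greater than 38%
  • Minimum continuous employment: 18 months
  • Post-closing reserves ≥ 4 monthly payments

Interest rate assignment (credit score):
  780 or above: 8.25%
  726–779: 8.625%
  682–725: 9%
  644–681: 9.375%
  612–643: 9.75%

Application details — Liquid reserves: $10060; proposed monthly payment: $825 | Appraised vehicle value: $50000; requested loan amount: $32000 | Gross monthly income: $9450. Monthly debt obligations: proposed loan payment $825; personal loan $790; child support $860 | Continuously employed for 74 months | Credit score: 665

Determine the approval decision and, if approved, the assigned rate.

Credit score 665 ≥ 612 (meets minimum)
Reserves = 10,060/825 = 12.2 months ≥ 4
Employment 74 ≥ 18 months
Total monthly debts = (825 + 790 + 860) = 2,475. DTI = 2,475/9,450 = 26.2% ≤ 38%
LTV = 32,000/50,000 = 64% ≤ 100%
All requirements met. Score 665 falls in the 644–681 tier → 9.375%.

Approved at 9.375%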